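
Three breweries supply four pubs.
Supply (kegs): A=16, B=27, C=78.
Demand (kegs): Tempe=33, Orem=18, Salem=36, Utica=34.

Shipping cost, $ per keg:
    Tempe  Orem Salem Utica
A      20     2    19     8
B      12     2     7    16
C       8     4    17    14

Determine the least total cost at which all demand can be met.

Optimal allocation:
  A–Utica: 16 × $8 = $128
  B–Salem: 27 × $7 = $189
  C–Tempe: 33 × $8 = $264
  C–Orem: 18 × $4 = $72
  C–Salem: 9 × $17 = $153
  C–Utica: 18 × $14 = $252
Total = 128 + 189 + 264 + 72 + 153 + 252 = $1058.
(Supply check: A ships 16; B ships 27; C ships 78.)

1058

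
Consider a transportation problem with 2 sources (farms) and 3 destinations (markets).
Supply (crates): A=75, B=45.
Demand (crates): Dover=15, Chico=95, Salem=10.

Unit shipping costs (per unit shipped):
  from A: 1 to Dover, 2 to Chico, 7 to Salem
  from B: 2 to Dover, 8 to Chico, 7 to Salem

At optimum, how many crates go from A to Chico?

The minimum-cost plan:
  A to Chico: 75 × 2 = 150
  B to Dover: 15 × 2 = 30
  B to Chico: 20 × 8 = 160
  B to Salem: 10 × 7 = 70
Total cost = 410.
So A→Chico carries 75 crates.

75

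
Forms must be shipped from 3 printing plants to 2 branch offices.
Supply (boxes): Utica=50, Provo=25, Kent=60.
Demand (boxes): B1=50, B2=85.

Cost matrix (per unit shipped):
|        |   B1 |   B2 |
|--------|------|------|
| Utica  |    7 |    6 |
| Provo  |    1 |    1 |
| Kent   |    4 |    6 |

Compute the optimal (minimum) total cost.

One minimum-cost allocation:
  Utica->B2: 50 boxes
  Provo->B2: 25 boxes
  Kent->B1: 50 boxes
  Kent->B2: 10 boxes
Total cost = 585.

585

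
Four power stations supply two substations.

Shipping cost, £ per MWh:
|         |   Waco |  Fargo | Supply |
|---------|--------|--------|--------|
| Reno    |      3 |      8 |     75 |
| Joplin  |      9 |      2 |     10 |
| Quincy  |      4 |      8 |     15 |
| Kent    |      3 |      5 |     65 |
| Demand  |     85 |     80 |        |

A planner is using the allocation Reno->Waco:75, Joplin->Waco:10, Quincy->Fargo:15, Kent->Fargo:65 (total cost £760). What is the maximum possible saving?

110

Current plan cost = 75·3 + 10·9 + 15·8 + 65·5 = £760.
Optimal plan:
  Reno to Waco: 75 × £3 = £225
  Joplin to Fargo: 10 × £2 = £20
  Quincy to Waco: 10 × £4 = £40
  Quincy to Fargo: 5 × £8 = £40
  Kent to Fargo: 65 × £5 = £325
Optimal cost = £650.
Saving = 760 − 650 = £110.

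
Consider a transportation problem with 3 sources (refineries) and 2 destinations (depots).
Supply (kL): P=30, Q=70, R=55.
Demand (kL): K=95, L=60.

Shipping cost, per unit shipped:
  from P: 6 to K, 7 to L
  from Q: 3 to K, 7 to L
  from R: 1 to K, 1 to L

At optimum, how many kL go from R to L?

55

Solving gives:
  P to K: 25 kL
  P to L: 5 kL
  Q to K: 70 kL
  R to L: 55 kL
Total cost = 450.
So R→L carries 55 kL.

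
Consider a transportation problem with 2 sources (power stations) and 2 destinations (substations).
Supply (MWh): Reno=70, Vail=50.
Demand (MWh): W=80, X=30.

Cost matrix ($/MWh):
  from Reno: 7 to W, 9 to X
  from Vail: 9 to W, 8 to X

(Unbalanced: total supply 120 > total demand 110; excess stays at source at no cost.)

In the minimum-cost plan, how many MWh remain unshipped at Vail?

Minimum-cost shipments:
  Reno to W: 70 MWh
  Vail to W: 10 MWh
  Vail to X: 30 MWh
Total cost = $820.
Vail ships 40 of its 50, leaving 10.

10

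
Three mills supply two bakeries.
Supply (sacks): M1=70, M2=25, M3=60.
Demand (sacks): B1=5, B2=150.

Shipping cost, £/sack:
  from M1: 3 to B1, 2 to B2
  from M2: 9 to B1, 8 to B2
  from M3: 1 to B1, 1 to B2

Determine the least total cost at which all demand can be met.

A cheapest plan:
  M1–B2: 70 × £2 = £140
  M2–B2: 25 × £8 = £200
  M3–B1: 5 × £1 = £5
  M3–B2: 55 × £1 = £55
Total = 140 + 200 + 5 + 55 = £400.

400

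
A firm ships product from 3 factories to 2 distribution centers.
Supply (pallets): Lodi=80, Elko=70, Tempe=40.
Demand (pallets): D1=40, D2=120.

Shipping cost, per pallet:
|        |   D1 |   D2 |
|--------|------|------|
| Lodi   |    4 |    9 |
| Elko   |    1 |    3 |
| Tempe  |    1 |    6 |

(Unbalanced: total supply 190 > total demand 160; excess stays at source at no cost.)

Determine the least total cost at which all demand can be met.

Optimal allocation:
  Lodi to D2: 50 × 9 = 450
  Elko to D2: 70 × 3 = 210
  Tempe to D1: 40 × 1 = 40
Total = 450 + 210 + 40 = 700.
(Supply check: Lodi ships 50; Elko ships 70; Tempe ships 40.)

700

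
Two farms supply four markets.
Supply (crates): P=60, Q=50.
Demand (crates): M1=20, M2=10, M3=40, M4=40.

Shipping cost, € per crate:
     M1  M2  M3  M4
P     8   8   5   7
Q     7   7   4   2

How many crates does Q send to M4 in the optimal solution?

Solving gives:
  P→M1: 20 × €8 = €160
  P→M2: 10 × €8 = €80
  P→M3: 30 × €5 = €150
  Q→M3: 10 × €4 = €40
  Q→M4: 40 × €2 = €80
Total cost = €510.
So Q→M4 carries 40 crates.

40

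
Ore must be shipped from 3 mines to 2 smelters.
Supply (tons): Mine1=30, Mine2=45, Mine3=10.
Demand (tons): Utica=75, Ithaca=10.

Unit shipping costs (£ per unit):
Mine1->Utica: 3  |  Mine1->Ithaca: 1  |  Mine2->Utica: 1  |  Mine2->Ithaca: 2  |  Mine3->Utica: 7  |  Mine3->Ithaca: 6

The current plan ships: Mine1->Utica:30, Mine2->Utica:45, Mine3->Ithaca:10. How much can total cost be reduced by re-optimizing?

Current plan cost = 30·3 + 45·1 + 10·6 = £195.
Optimal plan:
  Mine1 to Utica: 20 × £3 = £60
  Mine1 to Ithaca: 10 × £1 = £10
  Mine2 to Utica: 45 × £1 = £45
  Mine3 to Utica: 10 × £7 = £70
Optimal cost = £185.
Saving = 195 − 185 = £10.

10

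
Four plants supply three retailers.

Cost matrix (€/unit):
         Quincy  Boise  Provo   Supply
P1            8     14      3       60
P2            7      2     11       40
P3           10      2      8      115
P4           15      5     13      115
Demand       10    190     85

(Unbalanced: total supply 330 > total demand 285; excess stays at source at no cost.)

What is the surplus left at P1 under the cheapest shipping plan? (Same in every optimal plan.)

Minimum-cost shipments:
  P1->Provo: 60 units
  P2->Quincy: 10 units
  P2->Boise: 30 units
  P3->Boise: 90 units
  P3->Provo: 25 units
  P4->Boise: 70 units
Total cost = €1040.
P1 ships 60 of its 60, leaving 0.

0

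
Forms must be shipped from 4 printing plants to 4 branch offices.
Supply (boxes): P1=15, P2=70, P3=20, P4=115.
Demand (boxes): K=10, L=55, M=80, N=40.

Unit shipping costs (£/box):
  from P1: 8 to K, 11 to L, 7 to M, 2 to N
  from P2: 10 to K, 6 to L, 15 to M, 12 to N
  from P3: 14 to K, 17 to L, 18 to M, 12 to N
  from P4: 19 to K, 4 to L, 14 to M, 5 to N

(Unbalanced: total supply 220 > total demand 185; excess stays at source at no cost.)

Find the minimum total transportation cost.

An optimal shipping plan:
  P1→M: 15 × £7 = £105
  P2→K: 10 × £10 = £100
  P2→M: 45 × £15 = £675
  P4→L: 55 × £4 = £220
  P4→M: 20 × £14 = £280
  P4→N: 40 × £5 = £200
Total = 105 + 100 + 675 + 220 + 280 + 200 = £1580.

1580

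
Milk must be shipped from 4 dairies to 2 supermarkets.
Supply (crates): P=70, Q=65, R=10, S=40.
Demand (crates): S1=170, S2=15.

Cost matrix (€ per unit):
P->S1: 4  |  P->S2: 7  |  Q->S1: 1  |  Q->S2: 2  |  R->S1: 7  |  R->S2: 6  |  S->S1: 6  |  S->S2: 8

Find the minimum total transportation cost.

650

A cheapest plan:
  P–S1: 70 × €4 = €280
  Q–S1: 60 × €1 = €60
  Q–S2: 5 × €2 = €10
  R–S2: 10 × €6 = €60
  S–S1: 40 × €6 = €240
Total = 280 + 60 + 10 + 60 + 240 = €650.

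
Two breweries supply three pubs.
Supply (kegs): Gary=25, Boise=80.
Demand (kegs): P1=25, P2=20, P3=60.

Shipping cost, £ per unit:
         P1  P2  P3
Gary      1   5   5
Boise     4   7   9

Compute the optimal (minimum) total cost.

A cheapest plan:
  Gary to P3: 25 × £5 = £125
  Boise to P1: 25 × £4 = £100
  Boise to P2: 20 × £7 = £140
  Boise to P3: 35 × £9 = £315
Total = 125 + 100 + 140 + 315 = £680.
(Supply check: Gary ships 25; Boise ships 80.)

680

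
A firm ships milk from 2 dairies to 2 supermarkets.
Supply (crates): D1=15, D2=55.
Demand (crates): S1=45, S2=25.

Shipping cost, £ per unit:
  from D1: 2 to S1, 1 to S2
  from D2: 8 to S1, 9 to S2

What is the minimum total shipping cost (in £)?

465

One minimum-cost allocation:
  D1→S2: 15 crates
  D2→S1: 45 crates
  D2→S2: 10 crates
Total cost = £465.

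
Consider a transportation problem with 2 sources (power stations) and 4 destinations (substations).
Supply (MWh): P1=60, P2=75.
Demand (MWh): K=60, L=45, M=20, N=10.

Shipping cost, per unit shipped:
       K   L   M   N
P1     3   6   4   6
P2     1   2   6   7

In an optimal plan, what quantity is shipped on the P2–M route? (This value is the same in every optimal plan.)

The minimum-cost plan:
  P1→K: 30 × 3 = 90
  P1→M: 20 × 4 = 80
  P1→N: 10 × 6 = 60
  P2→K: 30 × 1 = 30
  P2→L: 45 × 2 = 90
Total cost = 350.
The route P2→M is not used.

0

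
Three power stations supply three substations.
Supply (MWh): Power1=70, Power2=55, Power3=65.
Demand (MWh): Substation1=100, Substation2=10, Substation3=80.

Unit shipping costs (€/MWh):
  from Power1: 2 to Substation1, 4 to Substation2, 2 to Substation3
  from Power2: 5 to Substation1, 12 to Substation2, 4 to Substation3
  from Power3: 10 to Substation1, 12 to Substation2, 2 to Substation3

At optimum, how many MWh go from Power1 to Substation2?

Solving gives:
  Power1 to Substation1: 60 MWh
  Power1 to Substation2: 10 MWh
  Power2 to Substation1: 40 MWh
  Power2 to Substation3: 15 MWh
  Power3 to Substation3: 65 MWh
Total cost = €550.
So Power1→Substation2 carries 10 MWh.

10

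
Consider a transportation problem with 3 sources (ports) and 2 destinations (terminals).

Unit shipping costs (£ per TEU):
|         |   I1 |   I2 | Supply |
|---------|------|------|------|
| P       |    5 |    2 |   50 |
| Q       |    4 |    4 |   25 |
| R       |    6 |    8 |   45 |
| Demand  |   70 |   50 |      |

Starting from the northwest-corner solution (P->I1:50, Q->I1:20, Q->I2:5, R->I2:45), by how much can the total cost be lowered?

240

Current plan cost = 50·5 + 20·4 + 5·4 + 45·8 = £710.
Optimal plan:
  P→I2: 50 × £2 = £100
  Q→I1: 25 × £4 = £100
  R→I1: 45 × £6 = £270
Optimal cost = £470.
Saving = 710 − 470 = £240.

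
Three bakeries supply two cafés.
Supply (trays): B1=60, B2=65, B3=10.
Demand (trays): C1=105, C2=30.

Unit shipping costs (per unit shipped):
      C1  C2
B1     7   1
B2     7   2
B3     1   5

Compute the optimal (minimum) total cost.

One minimum-cost allocation:
  B1–C1: 30 trays
  B1–C2: 30 trays
  B2–C1: 65 trays
  B3–C1: 10 trays
Total cost = 705.
(Supply check: B1 ships 60; B2 ships 65; B3 ships 10.)

705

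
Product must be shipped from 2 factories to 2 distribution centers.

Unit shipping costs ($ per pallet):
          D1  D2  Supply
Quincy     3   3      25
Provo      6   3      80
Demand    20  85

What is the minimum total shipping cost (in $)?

Optimal allocation:
  Quincy->D1: 20 × $3 = $60
  Quincy->D2: 5 × $3 = $15
  Provo->D2: 80 × $3 = $240
Total = 60 + 15 + 240 = $315.
(Supply check: Quincy ships 25; Provo ships 80.)

315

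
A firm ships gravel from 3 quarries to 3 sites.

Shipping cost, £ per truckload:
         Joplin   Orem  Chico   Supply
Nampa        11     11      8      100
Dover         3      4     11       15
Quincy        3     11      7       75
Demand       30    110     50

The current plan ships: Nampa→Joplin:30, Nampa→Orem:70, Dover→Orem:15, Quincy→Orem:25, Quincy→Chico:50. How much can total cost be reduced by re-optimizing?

235

Current plan cost = 30·11 + 70·11 + 15·4 + 25·11 + 50·7 = £1785.
Optimal plan:
  Nampa->Orem: 95 × £11 = £1045
  Nampa->Chico: 5 × £8 = £40
  Dover->Orem: 15 × £4 = £60
  Quincy->Joplin: 30 × £3 = £90
  Quincy->Chico: 45 × £7 = £315
Optimal cost = £1550.
Saving = 1785 − 1550 = £235.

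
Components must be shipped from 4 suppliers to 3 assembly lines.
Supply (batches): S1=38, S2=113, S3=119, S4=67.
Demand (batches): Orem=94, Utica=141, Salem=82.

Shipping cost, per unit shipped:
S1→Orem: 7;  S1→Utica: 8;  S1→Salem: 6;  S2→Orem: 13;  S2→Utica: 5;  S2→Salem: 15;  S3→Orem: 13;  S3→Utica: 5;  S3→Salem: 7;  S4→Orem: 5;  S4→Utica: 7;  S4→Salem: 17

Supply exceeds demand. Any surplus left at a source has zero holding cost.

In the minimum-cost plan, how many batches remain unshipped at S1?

0

Minimum-cost shipments:
  S1->Orem: 27 × 7 = 189
  S1->Salem: 11 × 6 = 66
  S2->Utica: 93 × 5 = 465
  S3->Utica: 48 × 5 = 240
  S3->Salem: 71 × 7 = 497
  S4->Orem: 67 × 5 = 335
Total cost = 1792.
S1 ships 38 of its 38, leaving 0.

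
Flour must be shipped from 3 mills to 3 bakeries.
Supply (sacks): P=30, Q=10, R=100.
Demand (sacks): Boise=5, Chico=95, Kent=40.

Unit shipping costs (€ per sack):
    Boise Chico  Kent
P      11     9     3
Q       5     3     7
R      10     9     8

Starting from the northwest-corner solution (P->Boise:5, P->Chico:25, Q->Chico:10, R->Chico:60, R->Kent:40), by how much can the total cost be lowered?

155

Current plan cost = 5·11 + 25·9 + 10·3 + 60·9 + 40·8 = €1170.
Optimal plan:
  P→Kent: 30 × €3 = €90
  Q→Chico: 10 × €3 = €30
  R→Boise: 5 × €10 = €50
  R→Chico: 85 × €9 = €765
  R→Kent: 10 × €8 = €80
Optimal cost = €1015.
Saving = 1170 − 1015 = €155.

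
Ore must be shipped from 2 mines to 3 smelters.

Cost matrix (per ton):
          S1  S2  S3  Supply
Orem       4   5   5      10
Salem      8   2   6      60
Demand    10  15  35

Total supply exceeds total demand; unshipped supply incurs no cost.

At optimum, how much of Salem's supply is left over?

Minimum-cost shipments:
  Orem→S1: 10 × 4 = 40
  Salem→S2: 15 × 2 = 30
  Salem→S3: 35 × 6 = 210
Total cost = 280.
Salem ships 50 of its 60, leaving 10.

10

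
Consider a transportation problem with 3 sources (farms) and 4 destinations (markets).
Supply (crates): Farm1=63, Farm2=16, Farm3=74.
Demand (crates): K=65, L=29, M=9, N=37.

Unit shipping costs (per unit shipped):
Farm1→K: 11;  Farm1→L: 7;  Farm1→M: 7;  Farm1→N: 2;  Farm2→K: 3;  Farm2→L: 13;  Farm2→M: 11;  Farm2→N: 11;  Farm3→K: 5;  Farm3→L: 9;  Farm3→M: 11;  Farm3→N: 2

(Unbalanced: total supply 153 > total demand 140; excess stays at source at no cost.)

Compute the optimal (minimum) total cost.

Optimal allocation:
  Farm1→L: 29 crates
  Farm1→M: 9 crates
  Farm1→N: 12 crates
  Farm2→K: 16 crates
  Farm3→K: 49 crates
  Farm3→N: 25 crates
Total cost = 633.
(Supply check: Farm1 ships 50; Farm2 ships 16; Farm3 ships 74.)

633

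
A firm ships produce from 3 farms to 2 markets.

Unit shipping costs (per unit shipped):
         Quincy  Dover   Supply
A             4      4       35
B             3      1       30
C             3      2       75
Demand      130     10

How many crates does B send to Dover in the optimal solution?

Solving gives:
  A to Quincy: 35 × 4 = 140
  B to Quincy: 20 × 3 = 60
  B to Dover: 10 × 1 = 10
  C to Quincy: 75 × 3 = 225
Total cost = 435.
So B→Dover carries 10 crates.

10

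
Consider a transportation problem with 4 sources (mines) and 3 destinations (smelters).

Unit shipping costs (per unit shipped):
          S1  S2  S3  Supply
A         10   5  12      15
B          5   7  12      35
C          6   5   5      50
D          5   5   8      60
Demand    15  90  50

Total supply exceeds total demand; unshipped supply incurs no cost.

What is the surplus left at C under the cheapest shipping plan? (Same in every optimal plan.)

0

Minimum-cost shipments:
  A->S2: 15 × 5 = 75
  B->S1: 15 × 5 = 75
  B->S2: 15 × 7 = 105
  C->S3: 50 × 5 = 250
  D->S2: 60 × 5 = 300
Total cost = 805.
C ships 50 of its 50, leaving 0.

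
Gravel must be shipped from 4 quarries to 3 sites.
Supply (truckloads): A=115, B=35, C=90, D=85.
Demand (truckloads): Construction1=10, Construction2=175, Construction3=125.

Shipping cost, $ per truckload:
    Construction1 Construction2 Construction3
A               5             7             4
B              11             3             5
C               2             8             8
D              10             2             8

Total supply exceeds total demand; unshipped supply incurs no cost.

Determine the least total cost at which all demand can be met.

One minimum-cost allocation:
  A–Construction3: 115 × $4 = $460
  B–Construction2: 35 × $3 = $105
  C–Construction1: 10 × $2 = $20
  C–Construction2: 55 × $8 = $440
  C–Construction3: 10 × $8 = $80
  D–Construction2: 85 × $2 = $170
Total = 460 + 105 + 20 + 440 + 80 + 170 = $1275.

1275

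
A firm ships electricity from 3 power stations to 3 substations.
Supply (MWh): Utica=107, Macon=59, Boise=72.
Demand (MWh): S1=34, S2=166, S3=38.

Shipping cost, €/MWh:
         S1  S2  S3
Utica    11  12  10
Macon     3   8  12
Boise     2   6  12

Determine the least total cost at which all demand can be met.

Optimal allocation:
  Utica–S2: 69 × €12 = €828
  Utica–S3: 38 × €10 = €380
  Macon–S1: 34 × €3 = €102
  Macon–S2: 25 × €8 = €200
  Boise–S2: 72 × €6 = €432
Total = 828 + 380 + 102 + 200 + 432 = €1942.

1942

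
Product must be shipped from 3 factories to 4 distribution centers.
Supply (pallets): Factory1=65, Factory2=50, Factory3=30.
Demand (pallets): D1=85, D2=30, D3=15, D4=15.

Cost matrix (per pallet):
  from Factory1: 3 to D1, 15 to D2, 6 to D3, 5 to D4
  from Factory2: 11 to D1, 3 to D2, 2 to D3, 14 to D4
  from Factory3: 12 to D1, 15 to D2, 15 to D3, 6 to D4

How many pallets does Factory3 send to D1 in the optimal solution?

The minimum-cost plan:
  Factory1 to D1: 65 × 3 = 195
  Factory2 to D1: 5 × 11 = 55
  Factory2 to D2: 30 × 3 = 90
  Factory2 to D3: 15 × 2 = 30
  Factory3 to D1: 15 × 12 = 180
  Factory3 to D4: 15 × 6 = 90
Total cost = 640.
So Factory3→D1 carries 15 pallets.

15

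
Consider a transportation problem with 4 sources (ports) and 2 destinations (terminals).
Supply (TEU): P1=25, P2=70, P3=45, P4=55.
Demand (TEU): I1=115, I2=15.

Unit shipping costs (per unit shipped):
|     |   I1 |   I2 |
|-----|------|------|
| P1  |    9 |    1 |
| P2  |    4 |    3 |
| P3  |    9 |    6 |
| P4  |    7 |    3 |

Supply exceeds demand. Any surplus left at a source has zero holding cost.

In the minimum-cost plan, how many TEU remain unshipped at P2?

0

Minimum-cost shipments:
  P1→I2: 15 TEU
  P2→I1: 70 TEU
  P4→I1: 45 TEU
Total cost = 610.
P2 ships 70 of its 70, leaving 0.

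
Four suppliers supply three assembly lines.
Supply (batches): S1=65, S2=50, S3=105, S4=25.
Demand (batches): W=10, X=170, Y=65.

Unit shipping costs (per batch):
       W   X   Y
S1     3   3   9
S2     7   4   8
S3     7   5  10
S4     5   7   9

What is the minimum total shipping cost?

1305

One minimum-cost allocation:
  S1–X: 65 × 3 = 195
  S2–Y: 50 × 8 = 400
  S3–X: 105 × 5 = 525
  S4–W: 10 × 5 = 50
  S4–Y: 15 × 9 = 135
Total = 195 + 400 + 525 + 50 + 135 = 1305.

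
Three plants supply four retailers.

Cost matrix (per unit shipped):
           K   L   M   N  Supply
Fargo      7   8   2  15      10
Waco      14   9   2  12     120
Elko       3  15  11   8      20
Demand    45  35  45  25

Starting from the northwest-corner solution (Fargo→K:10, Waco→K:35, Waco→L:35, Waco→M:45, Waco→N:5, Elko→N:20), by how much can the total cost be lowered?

140

Current plan cost = 10·7 + 35·14 + 35·9 + 45·2 + 5·12 + 20·8 = 1185.
Optimal plan:
  Fargo to K: 10 × 7 = 70
  Waco to K: 15 × 14 = 210
  Waco to L: 35 × 9 = 315
  Waco to M: 45 × 2 = 90
  Waco to N: 25 × 12 = 300
  Elko to K: 20 × 3 = 60
Optimal cost = 1045.
Saving = 1185 − 1045 = 140.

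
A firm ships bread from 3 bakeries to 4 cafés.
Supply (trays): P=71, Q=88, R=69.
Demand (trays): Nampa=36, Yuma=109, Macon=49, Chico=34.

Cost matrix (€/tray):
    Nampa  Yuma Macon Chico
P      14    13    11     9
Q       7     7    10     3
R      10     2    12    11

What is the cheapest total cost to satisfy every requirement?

A cheapest plan:
  P–Yuma: 22 × €13 = €286
  P–Macon: 49 × €11 = €539
  Q–Nampa: 36 × €7 = €252
  Q–Yuma: 18 × €7 = €126
  Q–Chico: 34 × €3 = €102
  R–Yuma: 69 × €2 = €138
Total = 286 + 539 + 252 + 126 + 102 + 138 = €1443.

1443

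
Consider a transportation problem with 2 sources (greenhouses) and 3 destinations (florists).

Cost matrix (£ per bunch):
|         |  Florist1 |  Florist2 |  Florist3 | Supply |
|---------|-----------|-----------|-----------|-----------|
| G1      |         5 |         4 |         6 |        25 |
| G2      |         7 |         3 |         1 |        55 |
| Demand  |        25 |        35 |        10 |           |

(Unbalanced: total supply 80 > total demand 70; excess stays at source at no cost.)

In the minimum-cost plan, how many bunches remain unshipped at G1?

0

An optimal plan:
  G1→Florist1: 25 bunches
  G2→Florist2: 35 bunches
  G2→Florist3: 10 bunches
Total cost = £240.
G1 ships 25 of its 25, leaving 0.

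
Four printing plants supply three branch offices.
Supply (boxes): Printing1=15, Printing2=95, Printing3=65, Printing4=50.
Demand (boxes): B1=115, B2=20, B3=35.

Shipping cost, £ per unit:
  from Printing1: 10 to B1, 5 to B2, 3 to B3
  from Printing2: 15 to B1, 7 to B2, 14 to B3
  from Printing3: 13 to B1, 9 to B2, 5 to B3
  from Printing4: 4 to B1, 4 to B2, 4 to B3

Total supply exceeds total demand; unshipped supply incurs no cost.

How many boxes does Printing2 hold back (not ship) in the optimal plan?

Minimum-cost shipments:
  Printing1->B1: 15 × £10 = £150
  Printing2->B1: 20 × £15 = £300
  Printing2->B2: 20 × £7 = £140
  Printing3->B1: 30 × £13 = £390
  Printing3->B3: 35 × £5 = £175
  Printing4->B1: 50 × £4 = £200
Total cost = £1355.
Printing2 ships 40 of its 95, leaving 55.

55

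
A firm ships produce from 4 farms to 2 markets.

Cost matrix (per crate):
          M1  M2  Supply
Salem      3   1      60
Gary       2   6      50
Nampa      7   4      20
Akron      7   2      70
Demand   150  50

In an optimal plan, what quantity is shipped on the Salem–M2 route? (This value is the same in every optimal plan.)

0

Solving gives:
  Salem to M1: 60 × 3 = 180
  Gary to M1: 50 × 2 = 100
  Nampa to M1: 20 × 7 = 140
  Akron to M1: 20 × 7 = 140
  Akron to M2: 50 × 2 = 100
Total cost = 660.
The route Salem→M2 is not used.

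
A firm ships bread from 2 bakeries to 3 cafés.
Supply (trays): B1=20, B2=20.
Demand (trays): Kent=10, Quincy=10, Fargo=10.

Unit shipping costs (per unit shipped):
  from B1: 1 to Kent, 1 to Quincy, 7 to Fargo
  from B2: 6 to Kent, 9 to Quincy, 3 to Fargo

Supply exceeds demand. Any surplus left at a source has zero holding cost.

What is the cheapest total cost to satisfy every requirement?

An optimal shipping plan:
  B1→Kent: 10 trays
  B1→Quincy: 10 trays
  B2→Fargo: 10 trays
Total cost = 50.

50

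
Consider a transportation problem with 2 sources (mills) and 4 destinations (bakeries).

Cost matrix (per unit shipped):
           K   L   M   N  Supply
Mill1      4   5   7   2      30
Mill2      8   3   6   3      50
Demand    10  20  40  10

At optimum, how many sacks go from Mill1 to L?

Solving gives:
  Mill1->K: 10 × 4 = 40
  Mill1->M: 10 × 7 = 70
  Mill1->N: 10 × 2 = 20
  Mill2->L: 20 × 3 = 60
  Mill2->M: 30 × 6 = 180
Total cost = 370.
The route Mill1→L is not used.

0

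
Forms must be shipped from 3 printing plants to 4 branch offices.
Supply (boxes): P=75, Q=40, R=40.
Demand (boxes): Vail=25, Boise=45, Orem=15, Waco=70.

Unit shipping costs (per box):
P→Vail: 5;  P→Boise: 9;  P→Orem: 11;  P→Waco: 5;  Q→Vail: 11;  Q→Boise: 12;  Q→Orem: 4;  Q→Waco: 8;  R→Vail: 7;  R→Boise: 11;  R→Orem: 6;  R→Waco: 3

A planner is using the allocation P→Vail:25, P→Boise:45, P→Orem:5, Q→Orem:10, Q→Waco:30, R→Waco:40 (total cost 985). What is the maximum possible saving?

50

Current plan cost = 25·5 + 45·9 + 5·11 + 10·4 + 30·8 + 40·3 = 985.
Optimal plan:
  P->Vail: 25 × 5 = 125
  P->Boise: 45 × 9 = 405
  P->Waco: 5 × 5 = 25
  Q->Orem: 15 × 4 = 60
  Q->Waco: 25 × 8 = 200
  R->Waco: 40 × 3 = 120
Optimal cost = 935.
Saving = 985 − 935 = 50.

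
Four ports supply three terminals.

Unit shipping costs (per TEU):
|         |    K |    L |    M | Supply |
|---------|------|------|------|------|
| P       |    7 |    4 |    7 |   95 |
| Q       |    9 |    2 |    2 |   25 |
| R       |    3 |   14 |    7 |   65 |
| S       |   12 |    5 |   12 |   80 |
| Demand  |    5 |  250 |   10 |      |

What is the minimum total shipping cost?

1615

An optimal shipping plan:
  P→L: 95 × 4 = 380
  Q→L: 25 × 2 = 50
  R→K: 5 × 3 = 15
  R→L: 50 × 14 = 700
  R→M: 10 × 7 = 70
  S→L: 80 × 5 = 400
Total = 380 + 50 + 15 + 700 + 70 + 400 = 1615.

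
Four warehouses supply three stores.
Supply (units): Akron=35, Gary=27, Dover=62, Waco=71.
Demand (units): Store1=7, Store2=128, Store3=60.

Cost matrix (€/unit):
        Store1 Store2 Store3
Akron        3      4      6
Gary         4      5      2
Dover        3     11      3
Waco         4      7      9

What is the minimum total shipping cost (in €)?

One minimum-cost allocation:
  Akron–Store2: 35 × €4 = €140
  Gary–Store2: 22 × €5 = €110
  Gary–Store3: 5 × €2 = €10
  Dover–Store1: 7 × €3 = €21
  Dover–Store3: 55 × €3 = €165
  Waco–Store2: 71 × €7 = €497
Total = 140 + 110 + 10 + 21 + 165 + 497 = €943.

943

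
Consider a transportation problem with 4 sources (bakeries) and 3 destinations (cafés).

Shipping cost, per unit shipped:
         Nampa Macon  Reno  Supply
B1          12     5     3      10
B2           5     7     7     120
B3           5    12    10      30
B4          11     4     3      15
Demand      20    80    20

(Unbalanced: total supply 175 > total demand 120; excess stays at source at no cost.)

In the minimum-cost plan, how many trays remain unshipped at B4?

0

An optimal plan:
  B1 to Reno: 10 × 3 = 30
  B2 to Macon: 75 × 7 = 525
  B3 to Nampa: 20 × 5 = 100
  B4 to Macon: 5 × 4 = 20
  B4 to Reno: 10 × 3 = 30
Total cost = 705.
B4 ships 15 of its 15, leaving 0.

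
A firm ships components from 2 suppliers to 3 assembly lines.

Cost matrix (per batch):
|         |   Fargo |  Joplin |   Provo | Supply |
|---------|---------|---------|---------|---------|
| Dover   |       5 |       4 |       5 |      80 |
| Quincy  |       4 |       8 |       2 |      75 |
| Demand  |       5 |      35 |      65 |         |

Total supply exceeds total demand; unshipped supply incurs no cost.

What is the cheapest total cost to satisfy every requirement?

A cheapest plan:
  Dover to Joplin: 35 × 4 = 140
  Quincy to Fargo: 5 × 4 = 20
  Quincy to Provo: 65 × 2 = 130
Total = 140 + 20 + 130 = 290.
(Supply check: Dover ships 35; Quincy ships 70.)

290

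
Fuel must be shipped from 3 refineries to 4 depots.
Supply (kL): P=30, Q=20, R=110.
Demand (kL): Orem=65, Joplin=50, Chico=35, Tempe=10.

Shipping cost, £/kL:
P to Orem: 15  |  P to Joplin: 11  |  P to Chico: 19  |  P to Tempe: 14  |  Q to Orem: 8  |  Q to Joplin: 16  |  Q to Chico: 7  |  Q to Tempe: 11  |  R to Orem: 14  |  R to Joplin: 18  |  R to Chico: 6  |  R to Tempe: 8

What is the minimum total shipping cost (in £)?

1770

Optimal allocation:
  P→Joplin: 30 × £11 = £330
  Q→Orem: 20 × £8 = £160
  R→Orem: 45 × £14 = £630
  R→Joplin: 20 × £18 = £360
  R→Chico: 35 × £6 = £210
  R→Tempe: 10 × £8 = £80
Total = 330 + 160 + 630 + 360 + 210 + 80 = £1770.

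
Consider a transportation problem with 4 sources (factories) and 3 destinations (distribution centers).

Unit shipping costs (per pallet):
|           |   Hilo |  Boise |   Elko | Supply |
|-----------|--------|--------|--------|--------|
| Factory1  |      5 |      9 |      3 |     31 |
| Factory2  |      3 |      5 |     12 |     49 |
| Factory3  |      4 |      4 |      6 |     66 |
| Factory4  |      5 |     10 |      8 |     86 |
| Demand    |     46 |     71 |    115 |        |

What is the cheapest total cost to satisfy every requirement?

One minimum-cost allocation:
  Factory1–Elko: 31 pallets
  Factory2–Hilo: 44 pallets
  Factory2–Boise: 5 pallets
  Factory3–Boise: 66 pallets
  Factory4–Hilo: 2 pallets
  Factory4–Elko: 84 pallets
Total cost = 1196.

1196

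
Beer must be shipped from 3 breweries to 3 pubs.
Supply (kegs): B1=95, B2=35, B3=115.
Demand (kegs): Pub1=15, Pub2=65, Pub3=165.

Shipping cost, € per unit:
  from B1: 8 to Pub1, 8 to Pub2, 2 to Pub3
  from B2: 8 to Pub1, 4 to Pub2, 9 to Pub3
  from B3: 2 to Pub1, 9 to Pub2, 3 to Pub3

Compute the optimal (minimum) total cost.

One minimum-cost allocation:
  B1→Pub2: 30 kegs
  B1→Pub3: 65 kegs
  B2→Pub2: 35 kegs
  B3→Pub1: 15 kegs
  B3→Pub3: 100 kegs
Total cost = €840.

840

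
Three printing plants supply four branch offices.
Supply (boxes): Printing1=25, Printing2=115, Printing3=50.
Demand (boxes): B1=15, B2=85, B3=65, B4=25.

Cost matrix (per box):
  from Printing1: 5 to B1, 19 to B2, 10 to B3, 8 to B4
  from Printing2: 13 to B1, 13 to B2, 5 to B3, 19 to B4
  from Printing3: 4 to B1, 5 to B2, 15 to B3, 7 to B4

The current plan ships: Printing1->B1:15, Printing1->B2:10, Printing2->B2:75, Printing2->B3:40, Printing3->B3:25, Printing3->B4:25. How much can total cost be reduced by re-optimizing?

Current plan cost = 15·5 + 10·19 + 75·13 + 40·5 + 25·15 + 25·7 = 1990.
Optimal plan:
  Printing1 to B4: 25 × 8 = 200
  Printing2 to B2: 50 × 13 = 650
  Printing2 to B3: 65 × 5 = 325
  Printing3 to B1: 15 × 4 = 60
  Printing3 to B2: 35 × 5 = 175
Optimal cost = 1410.
Saving = 1990 − 1410 = 580.

580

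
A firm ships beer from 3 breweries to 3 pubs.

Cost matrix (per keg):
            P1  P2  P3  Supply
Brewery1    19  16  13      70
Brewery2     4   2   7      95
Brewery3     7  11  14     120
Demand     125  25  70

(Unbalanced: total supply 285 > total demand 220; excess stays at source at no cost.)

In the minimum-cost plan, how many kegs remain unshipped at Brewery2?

0

Minimum-cost shipments:
  Brewery1->P3: 5 × 13 = 65
  Brewery2->P1: 5 × 4 = 20
  Brewery2->P2: 25 × 2 = 50
  Brewery2->P3: 65 × 7 = 455
  Brewery3->P1: 120 × 7 = 840
Total cost = 1430.
Brewery2 ships 95 of its 95, leaving 0.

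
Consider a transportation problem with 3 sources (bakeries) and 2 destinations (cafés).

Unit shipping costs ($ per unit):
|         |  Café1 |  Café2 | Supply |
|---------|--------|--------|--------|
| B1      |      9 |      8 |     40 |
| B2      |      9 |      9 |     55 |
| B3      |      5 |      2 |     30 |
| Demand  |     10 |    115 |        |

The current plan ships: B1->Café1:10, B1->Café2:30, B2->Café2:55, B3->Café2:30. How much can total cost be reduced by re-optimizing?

10

Current plan cost = 10·9 + 30·8 + 55·9 + 30·2 = $885.
Optimal plan:
  B1–Café2: 40 × $8 = $320
  B2–Café1: 10 × $9 = $90
  B2–Café2: 45 × $9 = $405
  B3–Café2: 30 × $2 = $60
Optimal cost = $875.
Saving = 885 − 875 = $10.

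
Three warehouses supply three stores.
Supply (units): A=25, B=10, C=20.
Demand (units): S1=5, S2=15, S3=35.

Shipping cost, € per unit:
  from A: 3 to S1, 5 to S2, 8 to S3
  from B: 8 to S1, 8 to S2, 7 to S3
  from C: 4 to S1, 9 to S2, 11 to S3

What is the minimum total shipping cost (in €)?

One minimum-cost allocation:
  A–S2: 15 × €5 = €75
  A–S3: 10 × €8 = €80
  B–S3: 10 × €7 = €70
  C–S1: 5 × €4 = €20
  C–S3: 15 × €11 = €165
Total = 75 + 80 + 70 + 20 + 165 = €410.

410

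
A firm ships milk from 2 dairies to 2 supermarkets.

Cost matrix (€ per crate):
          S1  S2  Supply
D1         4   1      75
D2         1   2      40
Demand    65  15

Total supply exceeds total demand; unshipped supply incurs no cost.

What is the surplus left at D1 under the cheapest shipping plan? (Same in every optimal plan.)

Minimum-cost shipments:
  D1->S1: 25 crates
  D1->S2: 15 crates
  D2->S1: 40 crates
Total cost = €155.
D1 ships 40 of its 75, leaving 35.

35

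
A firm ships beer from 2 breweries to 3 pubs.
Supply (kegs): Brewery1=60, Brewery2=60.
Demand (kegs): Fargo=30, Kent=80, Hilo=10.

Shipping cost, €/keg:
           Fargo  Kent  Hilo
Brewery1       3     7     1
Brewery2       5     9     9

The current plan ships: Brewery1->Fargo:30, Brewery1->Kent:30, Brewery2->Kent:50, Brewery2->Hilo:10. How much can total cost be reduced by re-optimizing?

Current plan cost = 30·3 + 30·7 + 50·9 + 10·9 = €840.
Optimal plan:
  Brewery1->Fargo: 30 × €3 = €90
  Brewery1->Kent: 20 × €7 = €140
  Brewery1->Hilo: 10 × €1 = €10
  Brewery2->Kent: 60 × €9 = €540
Optimal cost = €780.
Saving = 840 − 780 = €60.

60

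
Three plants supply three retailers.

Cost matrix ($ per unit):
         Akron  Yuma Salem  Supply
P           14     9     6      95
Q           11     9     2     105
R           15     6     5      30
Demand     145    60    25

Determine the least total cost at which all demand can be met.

2290

One minimum-cost allocation:
  P→Akron: 65 × $14 = $910
  P→Yuma: 30 × $9 = $270
  Q→Akron: 80 × $11 = $880
  Q→Salem: 25 × $2 = $50
  R→Yuma: 30 × $6 = $180
Total = 910 + 270 + 880 + 50 + 180 = $2290.
(Supply check: P ships 95; Q ships 105; R ships 30.)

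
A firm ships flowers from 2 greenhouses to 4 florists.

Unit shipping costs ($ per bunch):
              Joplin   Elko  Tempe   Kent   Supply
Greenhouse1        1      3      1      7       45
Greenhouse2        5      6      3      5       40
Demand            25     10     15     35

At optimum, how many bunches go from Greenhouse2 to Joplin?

0

Optimal shipments:
  Greenhouse1 to Joplin: 25 × $1 = $25
  Greenhouse1 to Elko: 10 × $3 = $30
  Greenhouse1 to Tempe: 10 × $1 = $10
  Greenhouse2 to Tempe: 5 × $3 = $15
  Greenhouse2 to Kent: 35 × $5 = $175
Total cost = $255.
The route Greenhouse2→Joplin is not used.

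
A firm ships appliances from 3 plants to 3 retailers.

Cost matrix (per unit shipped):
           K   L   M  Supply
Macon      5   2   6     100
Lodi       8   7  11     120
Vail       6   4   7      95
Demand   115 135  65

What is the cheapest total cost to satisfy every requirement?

One minimum-cost allocation:
  Macon->L: 100 × 2 = 200
  Lodi->K: 115 × 8 = 920
  Lodi->L: 5 × 7 = 35
  Vail->L: 30 × 4 = 120
  Vail->M: 65 × 7 = 455
Total = 200 + 920 + 35 + 120 + 455 = 1730.

1730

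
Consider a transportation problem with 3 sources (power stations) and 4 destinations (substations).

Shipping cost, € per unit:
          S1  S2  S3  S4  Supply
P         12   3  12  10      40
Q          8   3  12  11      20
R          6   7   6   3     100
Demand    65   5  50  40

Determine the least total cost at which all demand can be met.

One minimum-cost allocation:
  P->S2: 5 × €3 = €15
  P->S3: 35 × €12 = €420
  Q->S1: 20 × €8 = €160
  R->S1: 45 × €6 = €270
  R->S3: 15 × €6 = €90
  R->S4: 40 × €3 = €120
Total = 15 + 420 + 160 + 270 + 90 + 120 = €1075.
(Supply check: P ships 40; Q ships 20; R ships 100.)

1075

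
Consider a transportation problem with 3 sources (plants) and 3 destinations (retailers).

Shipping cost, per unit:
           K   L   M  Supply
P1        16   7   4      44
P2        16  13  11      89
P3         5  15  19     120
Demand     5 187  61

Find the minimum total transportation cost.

An optimal shipping plan:
  P1->M: 44 units
  P2->L: 72 units
  P2->M: 17 units
  P3->K: 5 units
  P3->L: 115 units
Total cost = 3049.
(Supply check: P1 ships 44; P2 ships 89; P3 ships 120.)

3049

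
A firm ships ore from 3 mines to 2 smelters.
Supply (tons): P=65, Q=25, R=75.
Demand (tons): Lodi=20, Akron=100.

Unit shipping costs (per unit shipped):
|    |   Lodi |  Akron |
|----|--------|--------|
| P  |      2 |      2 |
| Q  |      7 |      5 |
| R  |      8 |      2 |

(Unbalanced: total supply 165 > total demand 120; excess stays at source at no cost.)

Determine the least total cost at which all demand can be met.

240

One minimum-cost allocation:
  P→Lodi: 20 × 2 = 40
  P→Akron: 45 × 2 = 90
  R→Akron: 55 × 2 = 110
Total = 40 + 90 + 110 = 240.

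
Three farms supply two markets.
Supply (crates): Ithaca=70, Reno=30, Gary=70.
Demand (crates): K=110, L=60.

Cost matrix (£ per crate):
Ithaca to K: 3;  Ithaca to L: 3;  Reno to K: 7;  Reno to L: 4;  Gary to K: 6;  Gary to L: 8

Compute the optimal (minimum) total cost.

750

An optimal shipping plan:
  Ithaca to K: 40 crates
  Ithaca to L: 30 crates
  Reno to L: 30 crates
  Gary to K: 70 crates
Total cost = £750.
(Supply check: Ithaca ships 70; Reno ships 30; Gary ships 70.)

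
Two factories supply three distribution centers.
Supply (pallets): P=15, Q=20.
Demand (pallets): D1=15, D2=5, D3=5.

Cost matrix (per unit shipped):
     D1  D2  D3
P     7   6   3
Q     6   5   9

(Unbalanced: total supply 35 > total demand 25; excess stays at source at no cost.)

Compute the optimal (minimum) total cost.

130

One minimum-cost allocation:
  P to D3: 5 × 3 = 15
  Q to D1: 15 × 6 = 90
  Q to D2: 5 × 5 = 25
Total = 15 + 90 + 25 = 130.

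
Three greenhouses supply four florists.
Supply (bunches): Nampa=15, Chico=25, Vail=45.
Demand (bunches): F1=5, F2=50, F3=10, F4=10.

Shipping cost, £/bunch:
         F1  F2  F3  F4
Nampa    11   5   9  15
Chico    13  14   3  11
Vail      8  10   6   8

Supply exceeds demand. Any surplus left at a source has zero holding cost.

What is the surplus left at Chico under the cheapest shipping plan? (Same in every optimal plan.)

Minimum-cost shipments:
  Nampa to F2: 15 × £5 = £75
  Chico to F3: 10 × £3 = £30
  Chico to F4: 5 × £11 = £55
  Vail to F1: 5 × £8 = £40
  Vail to F2: 35 × £10 = £350
  Vail to F4: 5 × £8 = £40
Total cost = £590.
Chico ships 15 of its 25, leaving 10.

10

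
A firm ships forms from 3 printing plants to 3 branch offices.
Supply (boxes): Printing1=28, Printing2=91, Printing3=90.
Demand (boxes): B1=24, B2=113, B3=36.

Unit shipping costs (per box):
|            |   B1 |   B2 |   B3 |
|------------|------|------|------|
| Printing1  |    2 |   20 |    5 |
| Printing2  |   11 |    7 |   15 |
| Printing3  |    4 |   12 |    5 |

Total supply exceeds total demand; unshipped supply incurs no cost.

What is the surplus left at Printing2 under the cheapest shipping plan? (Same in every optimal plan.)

0

Minimum-cost shipments:
  Printing1->B1: 24 × 2 = 48
  Printing2->B2: 91 × 7 = 637
  Printing3->B2: 22 × 12 = 264
  Printing3->B3: 36 × 5 = 180
Total cost = 1129.
Printing2 ships 91 of its 91, leaving 0.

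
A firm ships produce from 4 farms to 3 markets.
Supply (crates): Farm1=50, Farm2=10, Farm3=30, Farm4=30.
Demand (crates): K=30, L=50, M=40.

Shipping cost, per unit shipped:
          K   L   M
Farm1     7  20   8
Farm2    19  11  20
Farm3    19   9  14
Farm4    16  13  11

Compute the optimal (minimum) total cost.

One minimum-cost allocation:
  Farm1–K: 30 × 7 = 210
  Farm1–M: 20 × 8 = 160
  Farm2–L: 10 × 11 = 110
  Farm3–L: 30 × 9 = 270
  Farm4–L: 10 × 13 = 130
  Farm4–M: 20 × 11 = 220
Total = 210 + 160 + 110 + 270 + 130 + 220 = 1100.
(Supply check: Farm1 ships 50; Farm2 ships 10; Farm3 ships 30; Farm4 ships 30.)

1100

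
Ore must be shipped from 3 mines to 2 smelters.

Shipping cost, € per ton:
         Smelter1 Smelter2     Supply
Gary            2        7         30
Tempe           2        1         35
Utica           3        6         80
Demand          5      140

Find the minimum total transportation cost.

A cheapest plan:
  Gary->Smelter1: 5 × €2 = €10
  Gary->Smelter2: 25 × €7 = €175
  Tempe->Smelter2: 35 × €1 = €35
  Utica->Smelter2: 80 × €6 = €480
Total = 10 + 175 + 35 + 480 = €700.

700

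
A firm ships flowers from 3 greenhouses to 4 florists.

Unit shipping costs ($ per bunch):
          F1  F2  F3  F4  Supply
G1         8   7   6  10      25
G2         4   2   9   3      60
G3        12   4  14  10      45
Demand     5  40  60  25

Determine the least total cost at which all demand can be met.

745

One minimum-cost allocation:
  G1->F3: 25 × $6 = $150
  G2->F1: 5 × $4 = $20
  G2->F3: 30 × $9 = $270
  G2->F4: 25 × $3 = $75
  G3->F2: 40 × $4 = $160
  G3->F3: 5 × $14 = $70
Total = 150 + 20 + 270 + 75 + 160 + 70 = $745.
(Supply check: G1 ships 25; G2 ships 60; G3 ships 45.)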